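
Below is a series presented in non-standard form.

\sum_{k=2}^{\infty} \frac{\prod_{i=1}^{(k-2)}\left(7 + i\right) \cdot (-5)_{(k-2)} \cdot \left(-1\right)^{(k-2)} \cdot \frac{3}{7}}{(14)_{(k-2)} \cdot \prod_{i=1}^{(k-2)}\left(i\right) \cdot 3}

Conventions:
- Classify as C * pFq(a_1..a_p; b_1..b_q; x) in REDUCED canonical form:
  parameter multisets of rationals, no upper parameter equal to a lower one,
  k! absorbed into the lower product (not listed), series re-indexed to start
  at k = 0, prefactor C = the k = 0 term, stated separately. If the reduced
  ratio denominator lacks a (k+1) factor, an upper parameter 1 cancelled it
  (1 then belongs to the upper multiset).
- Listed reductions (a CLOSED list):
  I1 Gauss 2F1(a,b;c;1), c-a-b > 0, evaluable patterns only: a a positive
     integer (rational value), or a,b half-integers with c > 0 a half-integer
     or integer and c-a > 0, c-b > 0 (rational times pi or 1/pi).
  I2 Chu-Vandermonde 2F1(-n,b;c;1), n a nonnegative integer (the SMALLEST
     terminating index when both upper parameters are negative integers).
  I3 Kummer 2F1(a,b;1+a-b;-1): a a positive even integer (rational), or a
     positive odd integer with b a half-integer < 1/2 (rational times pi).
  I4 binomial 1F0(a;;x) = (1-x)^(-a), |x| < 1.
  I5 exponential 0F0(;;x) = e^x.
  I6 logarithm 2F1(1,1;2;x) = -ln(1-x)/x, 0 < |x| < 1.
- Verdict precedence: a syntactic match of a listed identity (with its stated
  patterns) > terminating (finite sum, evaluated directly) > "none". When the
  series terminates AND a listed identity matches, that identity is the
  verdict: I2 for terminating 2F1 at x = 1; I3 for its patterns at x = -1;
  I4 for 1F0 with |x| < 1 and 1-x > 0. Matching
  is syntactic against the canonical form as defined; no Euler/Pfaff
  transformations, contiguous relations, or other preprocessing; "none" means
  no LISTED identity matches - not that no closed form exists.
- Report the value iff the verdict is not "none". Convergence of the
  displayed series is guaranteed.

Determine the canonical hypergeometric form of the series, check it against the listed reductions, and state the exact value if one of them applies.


Structural cue: with t_0 = \frac{1}{7}, the running product (C = 1/7) telescopes to a rising factorial.
Term ratio: r(k) = -1 * (k-5) (k+8) / [(k+14) (k+1)] ; factor over Q: parameters, x = -1, and C = \frac{1}{7}.

This is \frac{1}{7} * 2F1(-5, 8; 14; -1) in reduced canonical form. Verdict: Kummer's theorem (I3) matches (x = -1; c = 14 equals 1+a-b for upper {-5, 8}: listed pattern). Sum: \frac{143}{98}.


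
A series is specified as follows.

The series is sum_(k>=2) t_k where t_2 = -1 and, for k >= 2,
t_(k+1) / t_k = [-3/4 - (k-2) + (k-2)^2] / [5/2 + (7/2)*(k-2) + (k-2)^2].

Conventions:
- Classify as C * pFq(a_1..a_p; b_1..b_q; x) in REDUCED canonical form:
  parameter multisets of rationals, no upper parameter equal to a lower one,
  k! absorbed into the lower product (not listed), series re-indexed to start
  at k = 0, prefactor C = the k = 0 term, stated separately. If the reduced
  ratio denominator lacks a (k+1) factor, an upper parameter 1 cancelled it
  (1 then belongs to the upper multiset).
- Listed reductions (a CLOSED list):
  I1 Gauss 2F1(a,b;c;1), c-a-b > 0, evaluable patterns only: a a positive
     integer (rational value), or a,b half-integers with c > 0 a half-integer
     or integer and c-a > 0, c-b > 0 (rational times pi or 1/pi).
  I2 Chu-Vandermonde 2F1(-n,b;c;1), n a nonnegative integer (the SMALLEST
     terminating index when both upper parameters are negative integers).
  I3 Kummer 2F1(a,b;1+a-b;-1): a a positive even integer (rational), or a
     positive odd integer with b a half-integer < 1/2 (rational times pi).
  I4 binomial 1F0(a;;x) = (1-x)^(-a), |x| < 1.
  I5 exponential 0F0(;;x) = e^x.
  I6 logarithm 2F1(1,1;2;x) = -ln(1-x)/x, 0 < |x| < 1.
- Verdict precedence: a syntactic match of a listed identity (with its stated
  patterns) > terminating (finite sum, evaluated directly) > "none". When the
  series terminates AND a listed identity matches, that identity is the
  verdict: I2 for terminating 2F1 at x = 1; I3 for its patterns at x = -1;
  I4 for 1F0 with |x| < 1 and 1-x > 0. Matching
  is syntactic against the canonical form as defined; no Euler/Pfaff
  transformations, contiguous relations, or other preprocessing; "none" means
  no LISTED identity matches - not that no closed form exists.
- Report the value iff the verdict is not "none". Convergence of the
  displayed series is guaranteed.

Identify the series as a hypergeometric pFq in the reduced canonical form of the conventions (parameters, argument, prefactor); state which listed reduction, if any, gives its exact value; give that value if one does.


Canonical form: C = -1 times 2F1 with upper {-3/2, 1/2}, lower {5/2}, x = 1. Verdict: Gauss's theorem I1 (half-integer case) applies (x = 1; upper {-3/2, 1/2} half-integers, c = 5/2 in the evaluable pattern). Sum: (-15/64) * pi.

First insight: with t_0 = -1, factor the ratio over Q (prefactor -1): negated roots = parameters.
Consecutive-term ratio: r(k) = 1 * (k-3/2) (k+1/2) / [(k+5/2) (k+1)] ; factor over Q: parameters, x = 1, and C = -1.


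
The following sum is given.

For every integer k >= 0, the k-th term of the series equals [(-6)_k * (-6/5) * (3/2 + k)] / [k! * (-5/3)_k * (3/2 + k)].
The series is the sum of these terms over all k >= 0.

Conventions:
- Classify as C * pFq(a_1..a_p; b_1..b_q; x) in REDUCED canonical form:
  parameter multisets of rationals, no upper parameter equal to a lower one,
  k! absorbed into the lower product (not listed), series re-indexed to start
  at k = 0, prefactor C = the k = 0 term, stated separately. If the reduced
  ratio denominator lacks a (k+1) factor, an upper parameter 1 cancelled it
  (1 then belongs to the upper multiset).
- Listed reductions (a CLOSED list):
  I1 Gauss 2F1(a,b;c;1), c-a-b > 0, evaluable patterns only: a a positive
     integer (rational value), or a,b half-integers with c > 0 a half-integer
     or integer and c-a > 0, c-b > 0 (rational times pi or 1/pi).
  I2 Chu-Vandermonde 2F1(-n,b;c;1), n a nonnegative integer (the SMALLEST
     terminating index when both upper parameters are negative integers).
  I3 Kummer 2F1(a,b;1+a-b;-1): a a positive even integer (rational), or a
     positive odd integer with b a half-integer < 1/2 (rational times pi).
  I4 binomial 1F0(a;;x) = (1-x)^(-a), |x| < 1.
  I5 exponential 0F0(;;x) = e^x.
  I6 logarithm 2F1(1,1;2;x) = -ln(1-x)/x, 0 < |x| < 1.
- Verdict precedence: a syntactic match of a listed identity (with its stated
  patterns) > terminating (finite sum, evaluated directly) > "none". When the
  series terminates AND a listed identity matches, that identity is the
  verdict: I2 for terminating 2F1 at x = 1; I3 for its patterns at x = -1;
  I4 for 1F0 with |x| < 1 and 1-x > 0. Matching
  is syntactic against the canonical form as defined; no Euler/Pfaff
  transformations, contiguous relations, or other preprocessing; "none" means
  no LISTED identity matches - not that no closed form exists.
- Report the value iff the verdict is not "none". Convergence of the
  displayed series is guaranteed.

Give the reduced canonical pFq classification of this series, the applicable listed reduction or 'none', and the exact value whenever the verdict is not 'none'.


The series (x = 1) is 1F1: upper {-6}, lower {-5/3}, prefactor -6/5. Verdict: terminating at k = 6: the factor (-6)_k kills every later term; summing the 7 survivors is exact. Its exact value is 87963/7000.

First insight: x = 1 and striking the common factor k + 3/2 reduces the term (C = -6/5, x = 1).
Ratio: r(k) = 1 * (k-6) / [(k-5/3) (k+1)] - rational; roots negated = parameters, x = 1, C = -6/5.


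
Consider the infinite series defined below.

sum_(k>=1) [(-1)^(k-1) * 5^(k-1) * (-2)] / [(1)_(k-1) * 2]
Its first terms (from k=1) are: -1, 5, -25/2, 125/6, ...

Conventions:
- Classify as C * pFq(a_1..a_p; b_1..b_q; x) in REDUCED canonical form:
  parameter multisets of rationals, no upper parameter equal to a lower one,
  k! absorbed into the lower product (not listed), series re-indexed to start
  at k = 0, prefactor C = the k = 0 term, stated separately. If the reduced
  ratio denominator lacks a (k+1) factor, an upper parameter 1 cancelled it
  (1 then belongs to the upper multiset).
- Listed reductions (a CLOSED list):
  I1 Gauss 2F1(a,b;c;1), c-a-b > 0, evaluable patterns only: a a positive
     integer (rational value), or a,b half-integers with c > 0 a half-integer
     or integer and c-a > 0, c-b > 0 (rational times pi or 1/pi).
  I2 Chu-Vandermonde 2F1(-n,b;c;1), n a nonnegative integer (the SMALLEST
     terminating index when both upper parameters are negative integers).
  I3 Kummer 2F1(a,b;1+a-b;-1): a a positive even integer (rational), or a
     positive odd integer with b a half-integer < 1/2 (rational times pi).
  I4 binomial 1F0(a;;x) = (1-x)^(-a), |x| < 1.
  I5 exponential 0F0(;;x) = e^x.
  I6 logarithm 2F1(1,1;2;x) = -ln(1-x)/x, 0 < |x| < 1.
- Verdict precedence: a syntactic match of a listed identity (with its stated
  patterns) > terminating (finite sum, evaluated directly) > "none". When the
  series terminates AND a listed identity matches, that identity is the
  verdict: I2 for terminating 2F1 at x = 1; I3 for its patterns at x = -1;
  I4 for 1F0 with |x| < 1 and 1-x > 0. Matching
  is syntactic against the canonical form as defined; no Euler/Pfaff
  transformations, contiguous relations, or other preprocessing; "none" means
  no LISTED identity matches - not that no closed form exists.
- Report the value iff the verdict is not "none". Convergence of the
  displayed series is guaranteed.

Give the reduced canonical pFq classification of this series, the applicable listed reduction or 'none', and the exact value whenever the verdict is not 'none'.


Prefactor -1, argument -5: 0F0 with upper {-} over lower {-}. Verdict (x = -5): the exponential series (I5) applies (the 0F0 exponential series at x = -5). Value: (-1) * e^(-5).

Key step: with t_0 = -1, the (-1)^k factor (C = -1) folds into the argument's sign.
Adjacent-term ratio: r(k) = (-5) * 1 / [(k+1)] - rational in k, leading ratio (-5); with t_0 = -1, classification follows.


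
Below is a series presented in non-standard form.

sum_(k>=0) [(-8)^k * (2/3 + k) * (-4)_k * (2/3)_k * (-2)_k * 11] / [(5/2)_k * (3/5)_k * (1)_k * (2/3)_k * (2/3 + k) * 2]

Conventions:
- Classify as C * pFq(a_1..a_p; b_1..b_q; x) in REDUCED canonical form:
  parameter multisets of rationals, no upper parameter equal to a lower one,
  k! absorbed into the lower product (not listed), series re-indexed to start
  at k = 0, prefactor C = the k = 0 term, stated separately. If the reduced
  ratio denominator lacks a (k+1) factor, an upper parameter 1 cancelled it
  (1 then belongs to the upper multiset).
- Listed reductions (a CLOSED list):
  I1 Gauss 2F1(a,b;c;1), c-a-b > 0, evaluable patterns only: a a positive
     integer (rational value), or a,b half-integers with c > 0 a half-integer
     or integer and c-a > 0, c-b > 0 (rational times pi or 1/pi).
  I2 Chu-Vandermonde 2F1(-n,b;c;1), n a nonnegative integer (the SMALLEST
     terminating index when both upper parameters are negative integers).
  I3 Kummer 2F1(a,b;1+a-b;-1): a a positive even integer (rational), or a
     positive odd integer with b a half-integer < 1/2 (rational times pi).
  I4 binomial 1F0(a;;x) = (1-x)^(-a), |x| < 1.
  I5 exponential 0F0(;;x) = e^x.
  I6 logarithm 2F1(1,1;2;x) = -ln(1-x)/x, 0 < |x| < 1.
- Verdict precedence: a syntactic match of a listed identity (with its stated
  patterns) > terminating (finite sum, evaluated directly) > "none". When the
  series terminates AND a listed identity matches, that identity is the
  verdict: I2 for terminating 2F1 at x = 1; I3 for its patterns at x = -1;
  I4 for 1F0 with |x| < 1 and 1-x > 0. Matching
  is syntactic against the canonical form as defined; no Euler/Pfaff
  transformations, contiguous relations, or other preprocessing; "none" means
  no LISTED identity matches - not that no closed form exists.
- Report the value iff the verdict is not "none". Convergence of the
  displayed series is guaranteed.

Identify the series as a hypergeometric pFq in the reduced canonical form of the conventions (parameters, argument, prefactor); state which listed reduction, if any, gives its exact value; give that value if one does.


Reduced: x = -8, 2F2, upper = {-4, -2}, lower = {3/5, 5/2}, C = 11/2. Verdict: terminating. (-2)_k vanishes past k = 2, leaving a 3-term sum, computed directly. Value: 11495/42.

First insight: with t_0 = 11/2, k + 2/3 divides numerator and denominator alike; C = 11/2 after cancelling.
Consecutive-term ratio: r(k) = (-8) * (k-4) (k-2) / [(k+3/5) (k+5/2) (k+1)] - rational in k, leading ratio (-8); with t_0 = 11/2, classification follows.


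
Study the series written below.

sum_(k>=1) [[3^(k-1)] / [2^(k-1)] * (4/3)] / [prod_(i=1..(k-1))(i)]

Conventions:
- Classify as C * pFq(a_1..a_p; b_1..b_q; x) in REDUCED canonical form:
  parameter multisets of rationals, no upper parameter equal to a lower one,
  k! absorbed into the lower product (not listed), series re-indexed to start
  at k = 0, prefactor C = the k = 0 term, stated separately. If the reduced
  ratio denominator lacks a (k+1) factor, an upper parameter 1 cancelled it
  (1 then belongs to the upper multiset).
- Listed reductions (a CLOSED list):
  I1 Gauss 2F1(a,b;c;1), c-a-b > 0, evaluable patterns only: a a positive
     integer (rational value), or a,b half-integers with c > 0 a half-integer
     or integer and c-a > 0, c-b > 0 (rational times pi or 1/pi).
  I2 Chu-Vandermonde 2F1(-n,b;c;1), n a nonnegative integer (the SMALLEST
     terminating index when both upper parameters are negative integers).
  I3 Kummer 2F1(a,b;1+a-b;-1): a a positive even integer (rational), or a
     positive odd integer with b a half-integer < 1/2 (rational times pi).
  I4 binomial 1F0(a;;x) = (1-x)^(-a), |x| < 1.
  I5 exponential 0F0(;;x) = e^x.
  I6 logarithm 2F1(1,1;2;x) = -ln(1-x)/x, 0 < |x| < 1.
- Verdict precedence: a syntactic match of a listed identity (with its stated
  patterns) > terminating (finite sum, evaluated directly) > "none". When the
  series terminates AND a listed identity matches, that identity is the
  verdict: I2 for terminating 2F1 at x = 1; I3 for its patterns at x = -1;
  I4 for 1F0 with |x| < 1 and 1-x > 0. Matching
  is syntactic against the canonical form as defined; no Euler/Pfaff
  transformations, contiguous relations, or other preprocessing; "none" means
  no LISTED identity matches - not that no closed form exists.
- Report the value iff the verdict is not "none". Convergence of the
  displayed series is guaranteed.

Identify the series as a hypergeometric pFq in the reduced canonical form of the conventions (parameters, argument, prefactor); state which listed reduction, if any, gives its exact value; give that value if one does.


At argument 3/2: a 0F0 with upper {-}, lower {-}, scaled by C = 4/3. Verdict: the exponential series (I5) matches (the 0F0 exponential series at x = 3/2). Value: (4/3) * e^(3/2).

Structural cue: t_0 being 4/3, the two geometric factors (C = 4/3) combine into one argument.
Term ratio: r(k) = (3/2) * 1 / [(k+1)] - rational in k. x = (3/2); t_0 = 4/3; negate the roots.


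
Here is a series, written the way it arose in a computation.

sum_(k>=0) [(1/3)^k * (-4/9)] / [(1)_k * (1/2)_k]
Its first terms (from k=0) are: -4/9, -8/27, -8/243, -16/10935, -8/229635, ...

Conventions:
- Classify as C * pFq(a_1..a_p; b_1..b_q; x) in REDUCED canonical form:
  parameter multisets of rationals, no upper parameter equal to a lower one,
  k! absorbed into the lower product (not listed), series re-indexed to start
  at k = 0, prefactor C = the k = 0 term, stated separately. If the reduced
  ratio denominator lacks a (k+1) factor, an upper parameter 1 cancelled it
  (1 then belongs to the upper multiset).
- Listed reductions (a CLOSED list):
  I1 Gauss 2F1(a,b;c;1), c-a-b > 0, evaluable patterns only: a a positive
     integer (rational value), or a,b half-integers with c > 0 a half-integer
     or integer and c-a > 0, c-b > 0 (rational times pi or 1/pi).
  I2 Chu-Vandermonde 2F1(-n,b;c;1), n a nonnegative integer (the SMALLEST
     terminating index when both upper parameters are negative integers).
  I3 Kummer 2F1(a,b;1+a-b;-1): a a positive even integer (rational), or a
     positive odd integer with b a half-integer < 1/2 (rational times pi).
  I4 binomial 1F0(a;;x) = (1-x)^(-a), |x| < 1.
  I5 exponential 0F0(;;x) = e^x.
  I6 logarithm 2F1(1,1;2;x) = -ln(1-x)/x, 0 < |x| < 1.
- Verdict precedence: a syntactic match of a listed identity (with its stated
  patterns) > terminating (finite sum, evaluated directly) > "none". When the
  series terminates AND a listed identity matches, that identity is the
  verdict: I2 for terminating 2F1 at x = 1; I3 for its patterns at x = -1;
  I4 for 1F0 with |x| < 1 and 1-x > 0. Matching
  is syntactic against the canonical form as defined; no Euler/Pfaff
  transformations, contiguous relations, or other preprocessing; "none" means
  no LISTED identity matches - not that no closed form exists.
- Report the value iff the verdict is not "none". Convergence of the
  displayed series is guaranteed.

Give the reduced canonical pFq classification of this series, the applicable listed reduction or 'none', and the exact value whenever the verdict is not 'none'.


First insight: x = (1/3) and (1)_k (C = -4/9) is k! itself.
Step ratio: r(k) = (1/3) * 1 / [(k+1/2) (k+1)] - rational in k. x = (1/3); t_0 = -4/9; negate the roots.

At argument 1/3: a 0F1 with upper {-}, lower {1/2}, scaled by C = -4/9. Verdict: no listed reduction: x = 1/3 and upper {-} fail every I1-I6 pattern.


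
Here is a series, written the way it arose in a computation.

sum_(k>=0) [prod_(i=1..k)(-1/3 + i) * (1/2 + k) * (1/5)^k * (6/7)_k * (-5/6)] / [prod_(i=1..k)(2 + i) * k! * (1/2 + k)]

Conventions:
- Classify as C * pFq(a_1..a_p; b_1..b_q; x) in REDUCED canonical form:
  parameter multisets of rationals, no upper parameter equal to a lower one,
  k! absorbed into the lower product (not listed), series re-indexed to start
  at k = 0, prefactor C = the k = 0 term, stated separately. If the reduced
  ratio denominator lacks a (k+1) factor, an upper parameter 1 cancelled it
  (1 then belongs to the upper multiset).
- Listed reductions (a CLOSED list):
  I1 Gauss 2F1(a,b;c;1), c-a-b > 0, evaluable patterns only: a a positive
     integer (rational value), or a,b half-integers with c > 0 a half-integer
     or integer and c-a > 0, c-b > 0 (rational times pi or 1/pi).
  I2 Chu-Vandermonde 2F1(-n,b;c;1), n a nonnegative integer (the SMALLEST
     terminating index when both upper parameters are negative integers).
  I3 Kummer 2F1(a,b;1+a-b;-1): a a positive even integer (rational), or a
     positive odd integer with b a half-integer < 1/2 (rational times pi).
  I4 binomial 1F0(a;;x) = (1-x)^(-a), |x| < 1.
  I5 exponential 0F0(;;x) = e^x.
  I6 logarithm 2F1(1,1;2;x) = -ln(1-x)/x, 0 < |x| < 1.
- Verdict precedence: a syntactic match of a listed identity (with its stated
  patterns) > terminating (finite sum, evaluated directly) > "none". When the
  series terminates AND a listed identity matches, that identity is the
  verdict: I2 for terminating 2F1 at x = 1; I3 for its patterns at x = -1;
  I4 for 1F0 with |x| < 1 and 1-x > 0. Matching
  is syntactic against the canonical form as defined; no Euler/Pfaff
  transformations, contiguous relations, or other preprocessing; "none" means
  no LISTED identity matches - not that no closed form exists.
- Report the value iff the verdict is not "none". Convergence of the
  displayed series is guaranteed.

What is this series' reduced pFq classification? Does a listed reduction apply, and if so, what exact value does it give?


The tell: x = (1/5) and the lower running product (C = -5/6, x = 1/5) is a rising factorial.
Adjacent-term ratio: r(k) = (1/5) * (k+2/3) (k+6/7) / [(k+3) (k+1)] - poly over poly, x = (1/5) from leading terms; C = -5/6 at k = 0.

Reduced: x = 1/5, 2F1, upper = {2/3, 6/7}, lower = {3}, C = -5/6. Verdict: none. Every listed pattern misses the 2F1 form at 1/5, upper {2/3, 6/7}.


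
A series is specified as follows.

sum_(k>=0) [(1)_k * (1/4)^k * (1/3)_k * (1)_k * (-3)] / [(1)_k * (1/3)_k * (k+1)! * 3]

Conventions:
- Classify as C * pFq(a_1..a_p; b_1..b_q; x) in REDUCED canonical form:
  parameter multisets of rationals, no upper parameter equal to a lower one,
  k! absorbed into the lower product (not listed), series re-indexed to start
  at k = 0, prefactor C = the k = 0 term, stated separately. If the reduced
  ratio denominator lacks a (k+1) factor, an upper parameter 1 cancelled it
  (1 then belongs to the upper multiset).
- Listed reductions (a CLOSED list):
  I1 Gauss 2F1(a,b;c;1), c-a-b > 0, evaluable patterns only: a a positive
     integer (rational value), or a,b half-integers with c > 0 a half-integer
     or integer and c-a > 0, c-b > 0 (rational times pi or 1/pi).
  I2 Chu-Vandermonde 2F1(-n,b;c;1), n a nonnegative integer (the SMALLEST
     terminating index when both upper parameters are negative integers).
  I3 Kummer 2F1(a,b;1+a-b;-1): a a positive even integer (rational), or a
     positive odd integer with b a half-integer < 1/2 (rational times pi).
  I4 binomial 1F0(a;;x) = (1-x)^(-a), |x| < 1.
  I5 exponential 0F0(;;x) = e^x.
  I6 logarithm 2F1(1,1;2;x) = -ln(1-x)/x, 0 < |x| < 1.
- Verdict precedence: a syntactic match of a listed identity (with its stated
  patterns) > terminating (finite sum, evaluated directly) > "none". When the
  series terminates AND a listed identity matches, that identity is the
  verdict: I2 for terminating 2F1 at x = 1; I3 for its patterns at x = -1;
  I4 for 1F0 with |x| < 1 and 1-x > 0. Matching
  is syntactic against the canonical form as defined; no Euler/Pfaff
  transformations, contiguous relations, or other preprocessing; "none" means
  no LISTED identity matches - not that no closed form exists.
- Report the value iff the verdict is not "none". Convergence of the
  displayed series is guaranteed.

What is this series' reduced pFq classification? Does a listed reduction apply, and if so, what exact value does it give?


Key step: with t_0 = -1, the parameter 1/3 appears in both the upper and lower lists and cancels.
Step ratio: r(k) = (1/4) * (k+1) (k+1) / [(k+2) (k+1)] ; factor over Q: parameters, x = (1/4), and C = -1.

Reduced: x = 1/4, 2F1, upper = {1, 1}, lower = {2}, C = -1. Verdict: the logarithmic series (I6) applies (the logarithm: parameters (1,1;2), x = 1/4). Exact value: 4 * ln(3/4).


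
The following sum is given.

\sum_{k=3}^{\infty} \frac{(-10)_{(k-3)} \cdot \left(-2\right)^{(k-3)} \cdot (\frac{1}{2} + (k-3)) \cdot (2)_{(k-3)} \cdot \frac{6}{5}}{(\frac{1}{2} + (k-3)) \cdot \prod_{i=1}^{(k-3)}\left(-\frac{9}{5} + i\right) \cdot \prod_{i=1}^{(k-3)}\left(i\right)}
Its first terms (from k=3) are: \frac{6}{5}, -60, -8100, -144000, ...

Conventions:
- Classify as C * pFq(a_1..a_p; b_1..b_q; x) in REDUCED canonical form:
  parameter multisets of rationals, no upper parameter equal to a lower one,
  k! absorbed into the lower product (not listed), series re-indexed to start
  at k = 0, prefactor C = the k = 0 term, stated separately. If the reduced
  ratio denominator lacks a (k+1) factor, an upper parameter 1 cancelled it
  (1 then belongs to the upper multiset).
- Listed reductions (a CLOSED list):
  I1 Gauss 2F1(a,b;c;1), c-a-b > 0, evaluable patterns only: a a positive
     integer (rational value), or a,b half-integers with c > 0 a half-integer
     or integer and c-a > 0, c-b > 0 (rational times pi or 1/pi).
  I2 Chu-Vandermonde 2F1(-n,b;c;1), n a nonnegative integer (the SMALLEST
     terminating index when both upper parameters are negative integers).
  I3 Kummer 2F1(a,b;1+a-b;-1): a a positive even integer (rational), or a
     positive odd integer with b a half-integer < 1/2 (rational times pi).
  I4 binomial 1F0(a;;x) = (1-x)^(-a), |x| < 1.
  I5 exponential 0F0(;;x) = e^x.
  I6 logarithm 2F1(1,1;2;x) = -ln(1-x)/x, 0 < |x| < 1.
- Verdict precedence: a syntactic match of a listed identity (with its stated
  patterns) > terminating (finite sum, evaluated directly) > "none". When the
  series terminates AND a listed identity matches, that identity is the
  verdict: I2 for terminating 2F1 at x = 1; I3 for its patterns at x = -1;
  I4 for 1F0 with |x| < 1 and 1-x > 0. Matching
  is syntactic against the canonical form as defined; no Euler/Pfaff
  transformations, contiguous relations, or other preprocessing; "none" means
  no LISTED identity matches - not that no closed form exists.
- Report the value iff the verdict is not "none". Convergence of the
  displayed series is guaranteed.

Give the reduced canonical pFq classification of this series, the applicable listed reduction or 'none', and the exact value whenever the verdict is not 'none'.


The tell: from the first term \frac{6}{5}: k + 1/2 divides numerator and denominator alike; C = 6/5, x = -2 after cancelling.
Term ratio: r(k) = -2 * (k-10) (k+2) / [(k-\frac{4}{5}) (k+1)] - rational in k. x = -2; t_0 = \frac{6}{5}; negate the roots.

This is \frac{6}{5} * 2F1(-10, 2; -\frac{4}{5}; -2) in reduced canonical form. Verdict: terminating (-10 upstairs). 11 nonzero terms in all; added directly. Exact value: -\frac{2779382535222}{29315}.


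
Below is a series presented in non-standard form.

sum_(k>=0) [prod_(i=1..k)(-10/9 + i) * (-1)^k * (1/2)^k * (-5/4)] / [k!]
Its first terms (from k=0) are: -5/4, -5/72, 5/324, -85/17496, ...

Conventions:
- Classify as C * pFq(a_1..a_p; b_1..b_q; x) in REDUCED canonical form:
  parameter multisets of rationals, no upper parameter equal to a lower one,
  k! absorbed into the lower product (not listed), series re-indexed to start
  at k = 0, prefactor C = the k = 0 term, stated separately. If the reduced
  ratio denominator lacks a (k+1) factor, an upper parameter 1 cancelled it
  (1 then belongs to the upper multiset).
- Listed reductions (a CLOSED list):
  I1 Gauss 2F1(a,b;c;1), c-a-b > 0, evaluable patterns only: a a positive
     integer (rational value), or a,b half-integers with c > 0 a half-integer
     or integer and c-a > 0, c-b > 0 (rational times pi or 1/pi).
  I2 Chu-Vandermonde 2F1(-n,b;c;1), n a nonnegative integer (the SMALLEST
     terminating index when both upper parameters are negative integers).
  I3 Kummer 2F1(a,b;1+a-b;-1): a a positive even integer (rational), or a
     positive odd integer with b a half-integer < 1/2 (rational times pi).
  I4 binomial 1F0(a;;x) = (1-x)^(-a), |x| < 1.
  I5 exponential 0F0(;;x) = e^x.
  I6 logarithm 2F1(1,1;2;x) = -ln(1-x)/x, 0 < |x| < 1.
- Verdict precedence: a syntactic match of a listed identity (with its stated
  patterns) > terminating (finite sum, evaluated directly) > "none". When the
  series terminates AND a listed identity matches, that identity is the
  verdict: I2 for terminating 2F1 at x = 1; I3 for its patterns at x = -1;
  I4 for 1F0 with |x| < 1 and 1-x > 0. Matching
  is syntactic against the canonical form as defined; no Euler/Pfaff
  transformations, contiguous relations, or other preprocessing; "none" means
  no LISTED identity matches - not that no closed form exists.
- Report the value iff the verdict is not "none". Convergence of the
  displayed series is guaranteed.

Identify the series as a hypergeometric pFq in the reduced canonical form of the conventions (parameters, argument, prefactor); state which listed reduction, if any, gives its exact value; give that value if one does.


x = -1/2 here; the reduced form reads 1F0, upper {-1/9}, lower {-}, C = -5/4. Verdict: the binomial series (I4) applies (the 1F0 binomial series: exponent 1/9, x = -1/2). Its exact value is (-5/4) * (3/2)^(1/9).

The tell: x = (-1/2) and the running product (C = -5/4) telescopes to a rising factorial.
Step ratio: r(k) = (-1/2) * (k-1/9) / [(k+1)] - rational; roots negated = parameters, x = (-1/2), C = -5/4.


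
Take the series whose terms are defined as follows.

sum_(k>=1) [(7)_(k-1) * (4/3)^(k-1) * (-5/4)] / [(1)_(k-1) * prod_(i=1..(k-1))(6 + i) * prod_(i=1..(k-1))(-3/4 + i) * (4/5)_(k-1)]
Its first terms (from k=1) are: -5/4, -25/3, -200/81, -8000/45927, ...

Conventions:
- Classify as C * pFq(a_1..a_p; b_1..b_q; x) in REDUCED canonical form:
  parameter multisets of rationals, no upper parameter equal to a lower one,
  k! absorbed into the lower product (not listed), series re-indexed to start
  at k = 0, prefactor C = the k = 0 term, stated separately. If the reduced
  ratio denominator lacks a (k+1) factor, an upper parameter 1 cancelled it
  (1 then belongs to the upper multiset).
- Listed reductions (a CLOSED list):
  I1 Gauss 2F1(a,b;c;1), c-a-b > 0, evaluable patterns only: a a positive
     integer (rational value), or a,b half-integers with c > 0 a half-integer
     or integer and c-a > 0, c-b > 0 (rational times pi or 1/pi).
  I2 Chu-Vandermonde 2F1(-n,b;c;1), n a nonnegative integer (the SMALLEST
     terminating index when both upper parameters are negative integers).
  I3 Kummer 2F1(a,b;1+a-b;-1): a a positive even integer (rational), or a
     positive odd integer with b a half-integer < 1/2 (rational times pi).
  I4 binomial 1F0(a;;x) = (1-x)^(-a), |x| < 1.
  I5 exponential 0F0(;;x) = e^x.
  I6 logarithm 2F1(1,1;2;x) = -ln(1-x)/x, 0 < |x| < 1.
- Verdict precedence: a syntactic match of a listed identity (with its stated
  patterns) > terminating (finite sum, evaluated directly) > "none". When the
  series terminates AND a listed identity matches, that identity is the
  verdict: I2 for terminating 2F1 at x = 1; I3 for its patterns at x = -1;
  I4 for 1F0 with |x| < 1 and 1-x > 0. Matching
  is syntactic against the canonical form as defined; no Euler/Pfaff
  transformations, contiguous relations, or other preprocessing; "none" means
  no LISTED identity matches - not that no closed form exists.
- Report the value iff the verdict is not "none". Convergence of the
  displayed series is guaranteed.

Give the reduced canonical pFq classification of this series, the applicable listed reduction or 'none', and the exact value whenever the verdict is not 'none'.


This is -5/4 * 0F2(-; 1/4, 4/5; 4/3) in reduced canonical form. Verdict: none (x = 4/3): each listed identity misses the multisets {-} ; {1/4, 4/5}.

First insight: t_0 = -5/4 here, and the parameter 7 appears in both the upper and lower lists and cancels.
Ratio: r(k) = (4/3) * 1 / [(k+1/4) (k+4/5) (k+1)] - rational in k, leading ratio (4/3); with t_0 = -5/4, classification follows.


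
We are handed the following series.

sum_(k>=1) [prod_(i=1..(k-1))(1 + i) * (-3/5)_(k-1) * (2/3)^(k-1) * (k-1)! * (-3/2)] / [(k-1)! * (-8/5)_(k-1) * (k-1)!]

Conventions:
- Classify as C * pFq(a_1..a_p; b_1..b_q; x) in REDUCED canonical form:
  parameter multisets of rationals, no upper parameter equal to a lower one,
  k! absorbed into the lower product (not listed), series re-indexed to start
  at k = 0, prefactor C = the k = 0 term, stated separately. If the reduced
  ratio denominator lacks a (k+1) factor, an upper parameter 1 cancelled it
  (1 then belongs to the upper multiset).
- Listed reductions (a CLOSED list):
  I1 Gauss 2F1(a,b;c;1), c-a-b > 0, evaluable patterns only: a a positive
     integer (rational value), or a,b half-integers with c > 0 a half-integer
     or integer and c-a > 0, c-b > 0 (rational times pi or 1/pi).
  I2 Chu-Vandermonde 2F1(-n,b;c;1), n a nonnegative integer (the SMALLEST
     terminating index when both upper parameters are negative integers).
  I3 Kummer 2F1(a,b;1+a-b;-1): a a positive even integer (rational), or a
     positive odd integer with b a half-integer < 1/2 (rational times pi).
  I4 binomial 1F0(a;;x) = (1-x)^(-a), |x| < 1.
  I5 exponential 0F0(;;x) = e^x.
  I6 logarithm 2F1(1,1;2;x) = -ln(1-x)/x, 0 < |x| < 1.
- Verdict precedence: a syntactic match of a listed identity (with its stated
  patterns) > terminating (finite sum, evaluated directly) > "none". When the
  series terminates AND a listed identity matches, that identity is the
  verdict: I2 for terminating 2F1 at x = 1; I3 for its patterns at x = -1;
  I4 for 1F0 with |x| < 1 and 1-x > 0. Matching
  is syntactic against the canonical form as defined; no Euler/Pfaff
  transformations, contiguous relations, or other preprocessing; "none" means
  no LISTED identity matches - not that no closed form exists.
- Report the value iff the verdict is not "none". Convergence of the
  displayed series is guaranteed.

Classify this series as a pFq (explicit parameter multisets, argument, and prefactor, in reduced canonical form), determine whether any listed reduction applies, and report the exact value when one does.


At argument 2/3: a 2F1 with upper {-3/5, 2}, lower {-8/5}, scaled by C = -3/2. Verdict: none. Every listed pattern misses the 2F1 form at 2/3, upper {-3/5, 2}.

Key observation: x = (2/3) and the factorial ratio (C = -3/2) (k+a-1)!/(a-1)! is a rising factorial (a)_k.
Consecutive-term ratio: r(k) = (2/3) * (k-3/5) (k+2) / [(k-8/5) (k+1)] - rational in k, leading ratio (2/3); with t_0 = -3/2, classification follows.


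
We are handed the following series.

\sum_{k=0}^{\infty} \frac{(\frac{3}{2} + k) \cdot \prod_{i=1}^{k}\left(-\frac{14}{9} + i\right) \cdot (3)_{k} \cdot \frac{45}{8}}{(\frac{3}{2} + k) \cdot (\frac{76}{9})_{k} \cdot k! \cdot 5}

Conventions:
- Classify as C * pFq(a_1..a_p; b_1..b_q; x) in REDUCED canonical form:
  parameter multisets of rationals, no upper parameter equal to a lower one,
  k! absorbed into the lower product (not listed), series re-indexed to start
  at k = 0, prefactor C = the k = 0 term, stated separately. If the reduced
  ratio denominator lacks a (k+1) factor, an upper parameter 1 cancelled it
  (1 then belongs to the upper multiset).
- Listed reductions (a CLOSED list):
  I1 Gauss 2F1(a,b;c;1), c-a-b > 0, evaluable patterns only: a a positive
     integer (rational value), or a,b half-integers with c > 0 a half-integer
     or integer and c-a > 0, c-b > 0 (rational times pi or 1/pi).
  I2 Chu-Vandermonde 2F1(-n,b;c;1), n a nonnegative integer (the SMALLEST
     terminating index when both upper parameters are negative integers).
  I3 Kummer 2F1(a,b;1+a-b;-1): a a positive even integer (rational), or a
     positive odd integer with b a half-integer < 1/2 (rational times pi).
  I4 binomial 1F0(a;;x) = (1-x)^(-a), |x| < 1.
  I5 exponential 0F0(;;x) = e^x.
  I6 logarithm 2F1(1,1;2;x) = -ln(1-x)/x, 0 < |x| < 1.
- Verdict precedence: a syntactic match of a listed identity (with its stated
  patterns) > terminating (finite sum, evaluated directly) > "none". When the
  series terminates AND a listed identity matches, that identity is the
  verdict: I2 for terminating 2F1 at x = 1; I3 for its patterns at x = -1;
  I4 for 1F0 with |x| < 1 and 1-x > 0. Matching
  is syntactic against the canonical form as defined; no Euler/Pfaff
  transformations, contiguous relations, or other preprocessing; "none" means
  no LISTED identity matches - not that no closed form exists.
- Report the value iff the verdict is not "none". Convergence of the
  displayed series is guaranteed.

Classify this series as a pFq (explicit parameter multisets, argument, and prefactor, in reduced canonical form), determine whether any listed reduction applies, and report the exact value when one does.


With C = \frac{9}{8}: the canonical form is 2F1(-\frac{5}{9}, 3; \frac{76}{9}; 1). Verdict: Gauss's theorem (I1) matches (x = 1: the Gamma ratio telescopes since c-a-b = 6 > 0 and a = 3 in Z>0). Hence: \frac{13601}{15552}.

Key observation: from the first term \frac{9}{8}: striking the common factor k + 3/2 reduces the term (C = 9/8).
Term ratio: r(k) = 1 * (k-\frac{5}{9}) (k+3) / [(k+\frac{76}{9}) (k+1)] - rational in k. x = 1; t_0 = \frac{9}{8}; negate the roots.


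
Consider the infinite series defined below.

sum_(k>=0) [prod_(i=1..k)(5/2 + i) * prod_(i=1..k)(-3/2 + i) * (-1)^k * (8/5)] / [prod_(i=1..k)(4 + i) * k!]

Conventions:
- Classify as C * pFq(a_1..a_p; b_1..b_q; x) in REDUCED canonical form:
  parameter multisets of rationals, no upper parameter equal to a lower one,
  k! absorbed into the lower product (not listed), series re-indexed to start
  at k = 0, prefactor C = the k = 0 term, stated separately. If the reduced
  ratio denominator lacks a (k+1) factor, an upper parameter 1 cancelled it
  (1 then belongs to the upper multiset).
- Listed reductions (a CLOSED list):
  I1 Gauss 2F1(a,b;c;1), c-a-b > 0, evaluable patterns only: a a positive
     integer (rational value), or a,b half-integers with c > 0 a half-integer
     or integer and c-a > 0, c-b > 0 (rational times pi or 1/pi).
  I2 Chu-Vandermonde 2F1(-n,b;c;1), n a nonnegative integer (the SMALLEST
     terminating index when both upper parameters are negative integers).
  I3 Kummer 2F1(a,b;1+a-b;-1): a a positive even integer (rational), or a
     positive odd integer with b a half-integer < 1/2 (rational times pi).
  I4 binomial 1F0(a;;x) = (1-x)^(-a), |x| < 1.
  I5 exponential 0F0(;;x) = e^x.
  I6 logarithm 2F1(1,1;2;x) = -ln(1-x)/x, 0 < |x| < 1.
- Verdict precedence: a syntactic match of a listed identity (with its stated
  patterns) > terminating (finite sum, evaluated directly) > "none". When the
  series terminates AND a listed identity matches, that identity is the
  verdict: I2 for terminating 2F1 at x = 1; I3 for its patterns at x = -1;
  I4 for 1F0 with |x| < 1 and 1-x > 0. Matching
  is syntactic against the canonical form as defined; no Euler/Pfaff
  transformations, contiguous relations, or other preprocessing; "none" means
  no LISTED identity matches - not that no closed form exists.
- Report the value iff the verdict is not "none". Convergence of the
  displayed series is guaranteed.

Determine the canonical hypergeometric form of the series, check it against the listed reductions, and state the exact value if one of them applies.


Canonical form: C = 8/5 times 2F1 with upper {-1/2, 7/2}, lower {5}, x = -1. Verdict: none - this 2F1 at x = -1 matches no listed pattern, and upper {-1/2, 7/2} holds no stopper.

First insight: x = (-1) and the lower running product (C = 8/5) is a rising factorial.
Ratio: r(k) = (-1) * (k-1/2) (k+7/2) / [(k+5) (k+1)] - rational in k. x = (-1); t_0 = 8/5; negate the roots.


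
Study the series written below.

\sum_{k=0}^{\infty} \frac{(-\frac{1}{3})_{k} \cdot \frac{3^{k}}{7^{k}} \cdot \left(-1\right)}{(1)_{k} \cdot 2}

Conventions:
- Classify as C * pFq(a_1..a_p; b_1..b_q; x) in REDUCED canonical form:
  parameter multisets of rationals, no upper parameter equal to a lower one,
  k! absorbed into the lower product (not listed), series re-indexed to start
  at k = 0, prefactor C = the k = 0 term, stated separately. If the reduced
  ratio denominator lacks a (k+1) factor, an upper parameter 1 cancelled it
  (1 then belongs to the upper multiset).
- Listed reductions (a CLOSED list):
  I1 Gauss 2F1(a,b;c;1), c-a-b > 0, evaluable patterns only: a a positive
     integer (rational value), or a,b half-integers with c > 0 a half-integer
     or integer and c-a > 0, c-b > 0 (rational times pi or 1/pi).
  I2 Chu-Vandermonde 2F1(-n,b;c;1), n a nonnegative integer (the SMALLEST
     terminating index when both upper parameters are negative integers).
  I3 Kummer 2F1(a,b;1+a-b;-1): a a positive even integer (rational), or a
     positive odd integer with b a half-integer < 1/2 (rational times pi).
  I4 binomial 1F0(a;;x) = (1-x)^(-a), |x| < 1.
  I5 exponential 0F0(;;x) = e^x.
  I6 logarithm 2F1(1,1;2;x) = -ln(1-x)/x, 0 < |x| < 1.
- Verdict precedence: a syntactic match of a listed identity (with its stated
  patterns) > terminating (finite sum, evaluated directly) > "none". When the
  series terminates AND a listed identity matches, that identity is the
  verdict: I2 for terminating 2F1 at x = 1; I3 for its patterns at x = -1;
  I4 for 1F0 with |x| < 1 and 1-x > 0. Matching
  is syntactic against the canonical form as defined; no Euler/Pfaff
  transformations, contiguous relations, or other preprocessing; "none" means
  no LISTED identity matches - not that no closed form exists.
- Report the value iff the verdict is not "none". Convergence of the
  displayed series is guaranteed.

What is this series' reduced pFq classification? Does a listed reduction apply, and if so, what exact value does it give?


First insight: t_0 being -\frac{1}{2}, (1)_k (prefactor -1/2) is k! itself.
Term ratio: r(k) = \frac{3}{7} * (k-\frac{1}{3}) / [(k+1)] ; factor over Q: parameters, x = \frac{3}{7}, and C = -\frac{1}{2}.

With C = -\frac{1}{2}: the canonical form is 1F0(-\frac{1}{3}; -; \frac{3}{7}). Verdict: this is binomial (I4) (the 1F0 binomial series: exponent 1/3, x = \frac{3}{7}). Hence: \left(-\frac{1}{2}\right) \cdot \left(\frac{4}{7}\right)^{\frac{1}{3}}.
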